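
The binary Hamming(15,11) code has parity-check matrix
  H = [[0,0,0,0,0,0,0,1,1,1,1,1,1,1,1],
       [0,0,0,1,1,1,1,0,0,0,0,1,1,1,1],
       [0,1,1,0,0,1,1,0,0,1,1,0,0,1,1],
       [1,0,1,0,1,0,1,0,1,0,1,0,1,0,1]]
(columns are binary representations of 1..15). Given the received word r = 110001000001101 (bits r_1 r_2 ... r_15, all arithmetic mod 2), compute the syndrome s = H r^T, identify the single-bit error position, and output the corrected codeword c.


s = (1, 0, 1, 1)^T, error position = 11, corrected codeword c = 110001000011101

Compute s = H r^T mod 2 one row at a time:
  s_1 = 0 + 0 + 0 + 0 + 1 + 1 + 0 + 1 = 3 ≡ 1 (mod 2).
  s_2 = 0 + 0 + 1 + 0 + 1 + 1 + 0 + 1 = 4 ≡ 0 (mod 2).
  s_3 = 1 + 0 + 1 + 0 + 0 + 0 + 0 + 1 = 3 ≡ 1 (mod 2).
  s_4 = 1 + 0 + 0 + 0 + 0 + 0 + 1 + 1 = 3 ≡ 1 (mod 2).
s = (1, 0, 1, 1)^T — this equals column 11 of H (binary 1011), so error is at position 11.
Correct: flip bit 11 of r = 110001000001101 to get c = 110001000011101.


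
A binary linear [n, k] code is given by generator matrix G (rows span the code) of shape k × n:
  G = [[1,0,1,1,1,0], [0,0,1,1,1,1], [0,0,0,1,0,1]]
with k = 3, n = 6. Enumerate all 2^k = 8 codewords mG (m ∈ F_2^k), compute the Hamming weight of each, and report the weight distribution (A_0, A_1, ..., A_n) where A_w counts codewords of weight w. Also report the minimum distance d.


Weight distribution: A_0 = 1, A_2 = 4, A_4 = 3. Minimum distance d = 2.

Enumerate all 2^3 = 8 messages m ∈ F_2^3.
For each, compute codeword c = mG in F_2^6, then tally its weight.
  m = 000 → c = 000000, weight = 0.
  m = 100 → c = 101110, weight = 4.
  m = 010 → c = 001111, weight = 4.
  m = 110 → c = 100001, weight = 2.
  m = 001 → c = 000101, weight = 2.
  m = 101 → c = 101011, weight = 4.
  m = 011 → c = 001010, weight = 2.
  m = 111 → c = 100100, weight = 2.
Tally weights:
  weight 0: 1 codewords.
  weight 2: 4 codewords.
  weight 4: 3 codewords.
Minimum distance d = smallest w > 0 with A_w > 0 = 2.
Sanity: Σ A_w = 8 = 2^3 = 8 ✓.


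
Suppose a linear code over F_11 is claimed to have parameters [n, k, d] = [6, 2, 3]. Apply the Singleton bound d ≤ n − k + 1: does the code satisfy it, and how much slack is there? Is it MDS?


Singleton RHS = n − k + 1 = 5, slack = 2, bound satisfied, not MDS.

Singleton bound: d ≤ n − k + 1.
Here n = 6, k = 2, so n − k + 1 = 5.
Given d = 3, check d ≤ 5: YES.
Slack = (n − k + 1) − d = 2.
The code is NOT MDS (slack = 2 > 0).
Description: the claimed parameters are [6, 2, 3]_11; such a code would be non-MDS.


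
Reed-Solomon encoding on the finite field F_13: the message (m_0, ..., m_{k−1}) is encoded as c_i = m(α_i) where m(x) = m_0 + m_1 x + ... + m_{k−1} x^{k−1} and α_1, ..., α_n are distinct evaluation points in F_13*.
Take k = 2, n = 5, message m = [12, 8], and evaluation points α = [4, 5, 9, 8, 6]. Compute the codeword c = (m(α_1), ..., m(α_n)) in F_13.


c = [5, 0, 6, 11, 8]

Message polynomial: m(x) = 12 + 8·x (mod 13).
For each evaluation point α_i, compute m(α_i) mod 13:
  α_1 = 4: Horner steps 8 → 5, so m(4) = 5.
  α_2 = 5: Horner steps 8 → 0, so m(5) = 0.
  α_3 = 9: Horner steps 8 → 6, so m(9) = 6.
  α_4 = 8: Horner steps 8 → 11, so m(8) = 11.
  α_5 = 6: Horner steps 8 → 8, so m(6) = 8.
Codeword c = [5, 0, 6, 11, 8] ∈ F_13^5.


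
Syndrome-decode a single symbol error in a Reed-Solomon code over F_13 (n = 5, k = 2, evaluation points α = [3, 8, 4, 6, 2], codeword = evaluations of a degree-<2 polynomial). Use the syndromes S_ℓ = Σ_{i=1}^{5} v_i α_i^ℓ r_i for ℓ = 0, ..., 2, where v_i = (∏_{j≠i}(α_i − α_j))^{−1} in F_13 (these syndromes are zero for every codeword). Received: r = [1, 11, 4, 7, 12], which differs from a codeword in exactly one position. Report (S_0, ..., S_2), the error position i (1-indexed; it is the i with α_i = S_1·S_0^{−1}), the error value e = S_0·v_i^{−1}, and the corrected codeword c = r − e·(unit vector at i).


S = (9, 10, 1), error at position 3, error magnitude e = 1, c = [1, 11, 3, 7, 12].

Step 1: column multipliers v_i = (∏_{j≠i}(α_i − α_j))^{−1} mod 13.
  i = 1 (α = 3): (3−8)(3−4)(3−6)(3−2) = (−5)·(−1)·(−3)·1 = −15 ≡ 11, so v_1 = 11^{−1} = 6 (mod 13).
  i = 2 (α = 8): (8−3)(8−4)(8−6)(8−2) = 5·4·2·6 = 240 ≡ 6, so v_2 = 6^{−1} = 11 (mod 13).
  i = 3 (α = 4): (4−3)(4−8)(4−6)(4−2) = 1·(−4)·(−2)·2 = 16 ≡ 3, so v_3 = 3^{−1} = 9 (mod 13).
  i = 4 (α = 6): (6−3)(6−8)(6−4)(6−2) = 3·(−2)·2·4 = −48 ≡ 4, so v_4 = 4^{−1} = 10 (mod 13).
  i = 5 (α = 2): (2−3)(2−8)(2−4)(2−6) = (−1)·(−6)·(−2)·(−4) = 48 ≡ 9, so v_5 = 9^{−1} = 3 (mod 13).
  v = [6, 11, 9, 10, 3].
Step 2: syndromes of r = [1, 11, 4, 7, 12] (all sums mod 13).
  S_0 = Σ v_i r_i = 6·1 + 11·11 + 9·4 + 10·7 + 3·12 = 269 ≡ 9.
  S_1 = Σ v_i α_i r_i = 6·3·1 + 11·8·11 + 9·4·4 + 10·6·7 + 3·2·12 = 1622 ≡ 10.
  α_i^2 mod 13 = [9, 12, 3, 10, 4].
  S_2 = Σ v_i α_i^2 r_i = 6·9·1 + 11·12·11 + 9·3·4 + 10·10·7 + 3·4·12 = 2458 ≡ 1.
  S = (9, 10, 1) ≠ 0, so r is not a codeword (an error is present).
Step 3: locate the error. For a single error e at position i, S_ℓ = v_i·e·α_i^ℓ, so α_err = S_1/S_0.
  S_0^{−1} = 9^{−1} = 3 (mod 13), so α_err = 10·3 = 30 ≡ 4 = α_3. Error position i = 3.
  Consistency check: S_2/S_1 = 1·4 = 4 ≡ 4 = α_err ✓ (single-error assumption holds).
Step 4: error magnitude e = S_0/v_3 = S_0·∏_{j≠3}(α_3 − α_j) = 9·3 = 27 ≡ 1 (mod 13).
Step 5: correct position 3: c_3 = r_3 − e = 4 − 1 ≡ 3 (mod 13). Hence c = [1, 11, 3, 7, 12].
  Check: interpolating c through the α_i gives m(x) = 8 + 2·x (degree < 2) with m(α_i) = c_i for every i, so c is indeed a codeword.


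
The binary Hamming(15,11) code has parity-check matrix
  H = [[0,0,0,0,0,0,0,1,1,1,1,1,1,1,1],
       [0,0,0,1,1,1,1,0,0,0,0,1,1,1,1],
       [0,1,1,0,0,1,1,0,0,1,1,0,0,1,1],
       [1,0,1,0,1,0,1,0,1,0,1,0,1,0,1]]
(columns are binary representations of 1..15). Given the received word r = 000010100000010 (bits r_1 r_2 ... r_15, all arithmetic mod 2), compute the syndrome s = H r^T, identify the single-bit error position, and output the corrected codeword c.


s = (1, 1, 0, 0)^T, error position = 12, corrected codeword c = 000010100001010

Compute s = H r^T mod 2 one row at a time:
  s_1 = 0 + 0 + 0 + 0 + 0 + 0 + 1 + 0 = 1 ≡ 1 (mod 2).
  s_2 = 0 + 1 + 0 + 1 + 0 + 0 + 1 + 0 = 3 ≡ 1 (mod 2).
  s_3 = 0 + 0 + 0 + 1 + 0 + 0 + 1 + 0 = 2 ≡ 0 (mod 2).
  s_4 = 0 + 0 + 1 + 1 + 0 + 0 + 0 + 0 = 2 ≡ 0 (mod 2).
s = (1, 1, 0, 0)^T — this equals column 12 of H (binary 1100), so error is at position 12.
Correct: flip bit 12 of r = 000010100000010 to get c = 000010100001010.


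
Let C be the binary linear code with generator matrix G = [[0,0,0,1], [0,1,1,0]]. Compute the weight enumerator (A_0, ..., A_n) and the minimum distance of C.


Weight distribution: A_0 = 1, A_1 = 1, A_2 = 1, A_3 = 1. Minimum distance d = 1.

Enumerate all 2^2 = 4 messages m ∈ F_2^2.
For each, compute codeword c = mG in F_2^4, then tally its weight.
  m = 00 → c = 0000, weight = 0.
  m = 10 → c = 0001, weight = 1.
  m = 01 → c = 0110, weight = 2.
  m = 11 → c = 0111, weight = 3.
Tally weights:
  weight 0: 1 codewords.
  weight 1: 1 codewords.
  weight 2: 1 codewords.
  weight 3: 1 codewords.
Minimum distance d = smallest w > 0 with A_w > 0 = 1.
Sanity: Σ A_w = 4 = 2^2 = 4 ✓.


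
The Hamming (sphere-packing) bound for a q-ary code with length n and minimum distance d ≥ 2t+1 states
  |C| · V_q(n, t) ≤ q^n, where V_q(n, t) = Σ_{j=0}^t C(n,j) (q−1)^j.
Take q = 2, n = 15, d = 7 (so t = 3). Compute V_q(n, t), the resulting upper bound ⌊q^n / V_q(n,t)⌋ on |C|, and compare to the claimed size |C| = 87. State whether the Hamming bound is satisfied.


V_q(n, t) = 576, q^n = 32768, Hamming bound = 56, |C| = 87 > bound (violated).

Step 1: Compute V_q(n, t) = Σ_{j=0}^3 C(n, j) (q−1)^j.
  j = 0: C(15,0)·(1)^0 = 1·1 = 1.
  j = 1: C(15,1)·(1)^1 = 15·1 = 15.
  j = 2: C(15,2)·(1)^2 = 105·1 = 105.
  j = 3: C(15,3)·(1)^3 = 455·1 = 455.
  V_q(n, t) = 1 + 15 + 105 + 455 = 576.
Step 2: q^n = 2^15 = 32768.
Step 3: Hamming bound ⌊q^n / V_q(n,t)⌋ = ⌊32768/576⌋ = 56.
Step 4: Compare |C| = 87 to 56: violated.
The claimed |C| lies above the Hamming bound, so no 2-ary code of length 15 with d ≥ 7 can have 87 codewords.


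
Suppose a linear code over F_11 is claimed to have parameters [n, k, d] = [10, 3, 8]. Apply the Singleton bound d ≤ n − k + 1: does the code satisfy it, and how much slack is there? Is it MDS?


Singleton RHS = n − k + 1 = 8, slack = 0, bound satisfied, MDS.

Singleton bound: d ≤ n − k + 1.
Here n = 10, k = 3, so n − k + 1 = 8.
Given d = 8, check d ≤ 8: YES.
Slack = (n − k + 1) − d = 0.
The code is MDS (slack = 0).
Description: the claimed parameters are [10, 3, 8]_11; such a code would be MDS (meets Singleton bound).


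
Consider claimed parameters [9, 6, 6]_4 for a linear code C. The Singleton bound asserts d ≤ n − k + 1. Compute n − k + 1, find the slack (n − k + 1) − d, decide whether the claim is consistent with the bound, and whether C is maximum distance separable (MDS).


Singleton RHS = n − k + 1 = 4, slack = -2, bound violated (no such code; not MDS).

Singleton bound: d ≤ n − k + 1.
Here n = 9, k = 6, so n − k + 1 = 4.
Given d = 6, check d ≤ 4: NO.
Slack = (n − k + 1) − d = -2.
The slack is negative: d = 6 exceeds n − k + 1 = 4 by 2, so the Singleton bound is violated and no linear [9, 6, 6]_4 code can exist. In particular it is not MDS (MDS requires d = n − k + 1 exactly).
Description: the claimed parameters are [9, 6, 6]_4; such a code would be impossible (violates the Singleton bound).


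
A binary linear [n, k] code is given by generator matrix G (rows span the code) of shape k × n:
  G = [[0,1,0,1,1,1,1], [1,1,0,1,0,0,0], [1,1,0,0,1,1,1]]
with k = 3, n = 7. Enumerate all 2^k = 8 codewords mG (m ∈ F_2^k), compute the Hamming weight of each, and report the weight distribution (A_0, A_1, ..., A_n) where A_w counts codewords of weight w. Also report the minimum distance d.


Weight distribution: A_0 = 1, A_1 = 1, A_2 = 1, A_3 = 1, A_4 = 2, A_5 = 2. Minimum distance d = 1.

Enumerate all 2^3 = 8 messages m ∈ F_2^3.
For each, compute codeword c = mG in F_2^7, then tally its weight.
  m = 000 → c = 0000000, weight = 0.
  m = 100 → c = 0101111, weight = 5.
  m = 010 → c = 1101000, weight = 3.
  m = 110 → c = 1000111, weight = 4.
  m = 001 → c = 1100111, weight = 5.
  m = 101 → c = 1001000, weight = 2.
  m = 011 → c = 0001111, weight = 4.
  m = 111 → c = 0100000, weight = 1.
Tally weights:
  weight 0: 1 codewords.
  weight 1: 1 codewords.
  weight 2: 1 codewords.
  weight 3: 1 codewords.
  weight 4: 2 codewords.
  weight 5: 2 codewords.
Minimum distance d = smallest w > 0 with A_w > 0 = 1.
Sanity: Σ A_w = 8 = 2^3 = 8 ✓.


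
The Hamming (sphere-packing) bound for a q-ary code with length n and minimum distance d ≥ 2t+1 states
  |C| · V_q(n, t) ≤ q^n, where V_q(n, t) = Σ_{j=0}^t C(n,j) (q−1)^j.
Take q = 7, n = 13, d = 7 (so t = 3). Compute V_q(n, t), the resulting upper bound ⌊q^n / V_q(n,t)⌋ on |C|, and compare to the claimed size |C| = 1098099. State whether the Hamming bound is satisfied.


V_q(n, t) = 64663, q^n = 96889010407, Hamming bound = 1498368, |C| = 1098099 ≤ bound (satisfied).

Step 1: Compute V_q(n, t) = Σ_{j=0}^3 C(n, j) (q−1)^j.
  j = 0: C(13,0)·(6)^0 = 1·1 = 1.
  j = 1: C(13,1)·(6)^1 = 13·6 = 78.
  j = 2: C(13,2)·(6)^2 = 78·36 = 2808.
  j = 3: C(13,3)·(6)^3 = 286·216 = 61776.
  V_q(n, t) = 1 + 78 + 2808 + 61776 = 64663.
Step 2: q^n = 7^13 = 96889010407.
Step 3: Hamming bound ⌊q^n / V_q(n,t)⌋ = ⌊96889010407/64663⌋ = 1498368.
Step 4: Compare |C| = 1098099 to 1498368: satisfied.
The claimed |C| lies below the Hamming bound.


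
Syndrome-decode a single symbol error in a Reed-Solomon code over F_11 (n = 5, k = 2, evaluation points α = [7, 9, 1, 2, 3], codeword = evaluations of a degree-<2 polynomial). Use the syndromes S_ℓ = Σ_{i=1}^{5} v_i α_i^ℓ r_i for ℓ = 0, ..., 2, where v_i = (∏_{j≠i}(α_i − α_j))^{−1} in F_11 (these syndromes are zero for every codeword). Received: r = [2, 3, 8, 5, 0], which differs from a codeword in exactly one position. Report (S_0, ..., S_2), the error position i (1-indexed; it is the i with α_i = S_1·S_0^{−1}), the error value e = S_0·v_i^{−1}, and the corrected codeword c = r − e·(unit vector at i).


S = (8, 8, 8), error at position 3, error magnitude e = 9, c = [2, 3, 10, 5, 0].

Step 1: column multipliers v_i = (∏_{j≠i}(α_i − α_j))^{−1} mod 11.
  i = 1 (α = 7): (7−9)(7−1)(7−2)(7−3) = (−2)·6·5·4 = −240 ≡ 2, so v_1 = 2^{−1} = 6 (mod 11).
  i = 2 (α = 9): (9−7)(9−1)(9−2)(9−3) = 2·8·7·6 = 672 ≡ 1, so v_2 = 1^{−1} = 1 (mod 11).
  i = 3 (α = 1): (1−7)(1−9)(1−2)(1−3) = (−6)·(−8)·(−1)·(−2) = 96 ≡ 8, so v_3 = 8^{−1} = 7 (mod 11).
  i = 4 (α = 2): (2−7)(2−9)(2−1)(2−3) = (−5)·(−7)·1·(−1) = −35 ≡ 9, so v_4 = 9^{−1} = 5 (mod 11).
  i = 5 (α = 3): (3−7)(3−9)(3−1)(3−2) = (−4)·(−6)·2·1 = 48 ≡ 4, so v_5 = 4^{−1} = 3 (mod 11).
  v = [6, 1, 7, 5, 3].
Step 2: syndromes of r = [2, 3, 8, 5, 0] (all sums mod 11).
  S_0 = Σ v_i r_i = 6·2 + 1·3 + 7·8 + 5·5 + 3·0 = 96 ≡ 8.
  S_1 = Σ v_i α_i r_i = 6·7·2 + 1·9·3 + 7·1·8 + 5·2·5 + 3·3·0 = 217 ≡ 8.
  α_i^2 mod 11 = [5, 4, 1, 4, 9].
  S_2 = Σ v_i α_i^2 r_i = 6·5·2 + 1·4·3 + 7·1·8 + 5·4·5 + 3·9·0 = 228 ≡ 8.
  S = (8, 8, 8) ≠ 0, so r is not a codeword (an error is present).
Step 3: locate the error. For a single error e at position i, S_ℓ = v_i·e·α_i^ℓ, so α_err = S_1/S_0.
  S_0^{−1} = 8^{−1} = 7 (mod 11), so α_err = 8·7 = 56 ≡ 1 = α_3. Error position i = 3.
  Consistency check: S_2/S_1 = 8·7 = 56 ≡ 1 = α_err ✓ (single-error assumption holds).
Step 4: error magnitude e = S_0/v_3 = S_0·∏_{j≠3}(α_3 − α_j) = 8·8 = 64 ≡ 9 (mod 11).
Step 5: correct position 3: c_3 = r_3 − e = 8 − 9 ≡ 10 (mod 11). Hence c = [2, 3, 10, 5, 0].
  Check: interpolating c through the α_i gives m(x) = 4 + 6·x (degree < 2) with m(α_i) = c_i for every i, so c is indeed a codeword.


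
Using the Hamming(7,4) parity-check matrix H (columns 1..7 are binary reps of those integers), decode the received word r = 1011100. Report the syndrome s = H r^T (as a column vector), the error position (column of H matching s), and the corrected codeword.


s = (0, 1, 1)^T, error position = 3, corrected codeword c = 1001100

Compute s = H r^T mod 2 one row at a time:
  s_1 = 1 + 1 + 0 + 0 = 2 ≡ 0 (mod 2).
  s_2 = 0 + 1 + 0 + 0 = 1 ≡ 1 (mod 2).
  s_3 = 1 + 1 + 1 + 0 = 3 ≡ 1 (mod 2).
s = (0, 1, 1)^T — this equals column 3 of H (binary 011), so error is at position 3.
Correct: flip bit 3 of r = 1011100 to get c = 1001100.


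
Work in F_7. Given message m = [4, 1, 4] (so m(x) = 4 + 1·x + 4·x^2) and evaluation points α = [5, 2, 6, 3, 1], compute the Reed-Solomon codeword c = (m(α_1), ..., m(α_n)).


c = [4, 1, 0, 1, 2]

Message polynomial: m(x) = 4 + 1·x + 4·x^2 (mod 7).
For each evaluation point α_i, compute m(α_i) mod 7:
  α_1 = 5: Horner steps 4 → 0 → 4, so m(5) = 4.
  α_2 = 2: Horner steps 4 → 2 → 1, so m(2) = 1.
  α_3 = 6: Horner steps 4 → 4 → 0, so m(6) = 0.
  α_4 = 3: Horner steps 4 → 6 → 1, so m(3) = 1.
  α_5 = 1: Horner steps 4 → 5 → 2, so m(1) = 2.
Codeword c = [4, 1, 0, 1, 2] ∈ F_7^5.


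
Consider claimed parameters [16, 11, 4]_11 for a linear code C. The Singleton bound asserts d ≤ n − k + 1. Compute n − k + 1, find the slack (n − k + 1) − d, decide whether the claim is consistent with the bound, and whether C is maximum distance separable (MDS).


Singleton RHS = n − k + 1 = 6, slack = 2, bound satisfied, not MDS.

Singleton bound: d ≤ n − k + 1.
Here n = 16, k = 11, so n − k + 1 = 6.
Given d = 4, check d ≤ 6: YES.
Slack = (n − k + 1) − d = 2.
The code is NOT MDS (slack = 2 > 0).
Description: the claimed parameters are [16, 11, 4]_11; such a code would be non-MDS.


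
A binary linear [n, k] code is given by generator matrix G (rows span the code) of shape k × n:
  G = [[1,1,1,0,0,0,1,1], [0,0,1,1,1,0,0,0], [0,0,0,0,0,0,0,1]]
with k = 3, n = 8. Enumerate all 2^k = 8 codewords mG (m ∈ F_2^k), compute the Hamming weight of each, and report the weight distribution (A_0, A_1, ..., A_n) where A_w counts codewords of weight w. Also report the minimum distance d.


Weight distribution: A_0 = 1, A_1 = 1, A_3 = 1, A_4 = 2, A_5 = 2, A_6 = 1. Minimum distance d = 1.

Enumerate all 2^3 = 8 messages m ∈ F_2^3.
For each, compute codeword c = mG in F_2^8, then tally its weight.
  m = 000 → c = 00000000, weight = 0.
  m = 100 → c = 11100011, weight = 5.
  m = 010 → c = 00111000, weight = 3.
  m = 110 → c = 11011011, weight = 6.
  m = 001 → c = 00000001, weight = 1.
  m = 101 → c = 11100010, weight = 4.
  m = 011 → c = 00111001, weight = 4.
  m = 111 → c = 11011010, weight = 5.
Tally weights:
  weight 0: 1 codewords.
  weight 1: 1 codewords.
  weight 3: 1 codewords.
  weight 4: 2 codewords.
  weight 5: 2 codewords.
  weight 6: 1 codewords.
Minimum distance d = smallest w > 0 with A_w > 0 = 1.
Sanity: Σ A_w = 8 = 2^3 = 8 ✓.


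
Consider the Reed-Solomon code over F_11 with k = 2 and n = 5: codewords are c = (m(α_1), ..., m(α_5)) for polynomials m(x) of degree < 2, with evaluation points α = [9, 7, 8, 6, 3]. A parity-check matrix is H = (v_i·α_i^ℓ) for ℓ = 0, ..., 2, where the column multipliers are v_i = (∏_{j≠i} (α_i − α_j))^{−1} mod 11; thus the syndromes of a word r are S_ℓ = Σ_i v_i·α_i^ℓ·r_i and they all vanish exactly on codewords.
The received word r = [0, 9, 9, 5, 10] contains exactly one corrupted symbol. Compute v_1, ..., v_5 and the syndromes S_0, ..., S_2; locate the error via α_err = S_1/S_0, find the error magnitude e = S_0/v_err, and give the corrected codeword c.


S = (3, 10, 4), error at position 2, error magnitude e = 2, c = [0, 7, 9, 5, 10].

Step 1: column multipliers v_i = (∏_{j≠i}(α_i − α_j))^{−1} mod 11.
  i = 1 (α = 9): (9−7)(9−8)(9−6)(9−3) = 2·1·3·6 = 36 ≡ 3, so v_1 = 3^{−1} = 4 (mod 11).
  i = 2 (α = 7): (7−9)(7−8)(7−6)(7−3) = (−2)·(−1)·1·4 = 8 ≡ 8, so v_2 = 8^{−1} = 7 (mod 11).
  i = 3 (α = 8): (8−9)(8−7)(8−6)(8−3) = (−1)·1·2·5 = −10 ≡ 1, so v_3 = 1^{−1} = 1 (mod 11).
  i = 4 (α = 6): (6−9)(6−7)(6−8)(6−3) = (−3)·(−1)·(−2)·3 = −18 ≡ 4, so v_4 = 4^{−1} = 3 (mod 11).
  i = 5 (α = 3): (3−9)(3−7)(3−8)(3−6) = (−6)·(−4)·(−5)·(−3) = 360 ≡ 8, so v_5 = 8^{−1} = 7 (mod 11).
  v = [4, 7, 1, 3, 7].
Step 2: syndromes of r = [0, 9, 9, 5, 10] (all sums mod 11).
  S_0 = Σ v_i r_i = 4·0 + 7·9 + 1·9 + 3·5 + 7·10 = 157 ≡ 3.
  S_1 = Σ v_i α_i r_i = 4·9·0 + 7·7·9 + 1·8·9 + 3·6·5 + 7·3·10 = 813 ≡ 10.
  α_i^2 mod 11 = [4, 5, 9, 3, 9].
  S_2 = Σ v_i α_i^2 r_i = 4·4·0 + 7·5·9 + 1·9·9 + 3·3·5 + 7·9·10 = 1071 ≡ 4.
  S = (3, 10, 4) ≠ 0, so r is not a codeword (an error is present).
Step 3: locate the error. For a single error e at position i, S_ℓ = v_i·e·α_i^ℓ, so α_err = S_1/S_0.
  S_0^{−1} = 3^{−1} = 4 (mod 11), so α_err = 10·4 = 40 ≡ 7 = α_2. Error position i = 2.
  Consistency check: S_2/S_1 = 4·10 = 40 ≡ 7 = α_err ✓ (single-error assumption holds).
Step 4: error magnitude e = S_0/v_2 = S_0·∏_{j≠2}(α_2 − α_j) = 3·8 = 24 ≡ 2 (mod 11).
Step 5: correct position 2: c_2 = r_2 − e = 9 − 2 ≡ 7 (mod 11). Hence c = [0, 7, 9, 5, 10].
  Check: interpolating c through the α_i gives m(x) = 4 + 2·x (degree < 2) with m(α_i) = c_i for every i, so c is indeed a codeword.


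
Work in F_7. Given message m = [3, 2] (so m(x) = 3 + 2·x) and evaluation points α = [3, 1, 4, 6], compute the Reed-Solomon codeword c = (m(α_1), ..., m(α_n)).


c = [2, 5, 4, 1]

Message polynomial: m(x) = 3 + 2·x (mod 7).
For each evaluation point α_i, compute m(α_i) mod 7:
  α_1 = 3: Horner steps 2 → 2, so m(3) = 2.
  α_2 = 1: Horner steps 2 → 5, so m(1) = 5.
  α_3 = 4: Horner steps 2 → 4, so m(4) = 4.
  α_4 = 6: Horner steps 2 → 1, so m(6) = 1.
Codeword c = [2, 5, 4, 1] ∈ F_7^4.


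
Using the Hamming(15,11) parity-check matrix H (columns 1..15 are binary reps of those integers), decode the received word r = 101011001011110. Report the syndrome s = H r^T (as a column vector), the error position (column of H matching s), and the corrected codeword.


s = (1, 1, 0, 0)^T, error position = 12, corrected codeword c = 101011001010110

Compute s = H r^T mod 2 one row at a time:
  s_1 = 0 + 1 + 0 + 1 + 1 + 1 + 1 + 0 = 5 ≡ 1 (mod 2).
  s_2 = 0 + 1 + 1 + 0 + 1 + 1 + 1 + 0 = 5 ≡ 1 (mod 2).
  s_3 = 0 + 1 + 1 + 0 + 0 + 1 + 1 + 0 = 4 ≡ 0 (mod 2).
  s_4 = 1 + 1 + 1 + 0 + 1 + 1 + 1 + 0 = 6 ≡ 0 (mod 2).
s = (1, 1, 0, 0)^T — this equals column 12 of H (binary 1100), so error is at position 12.
Correct: flip bit 12 of r = 101011001011110 to get c = 101011001010110.


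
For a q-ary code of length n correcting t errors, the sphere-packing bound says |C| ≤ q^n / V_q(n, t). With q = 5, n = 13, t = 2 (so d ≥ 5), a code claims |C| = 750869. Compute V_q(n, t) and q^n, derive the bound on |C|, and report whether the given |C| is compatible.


V_q(n, t) = 1301, q^n = 1220703125, Hamming bound = 938280, |C| = 750869 ≤ bound (satisfied).

Step 1: Compute V_q(n, t) = Σ_{j=0}^2 C(n, j) (q−1)^j.
  j = 0: C(13,0)·(4)^0 = 1·1 = 1.
  j = 1: C(13,1)·(4)^1 = 13·4 = 52.
  j = 2: C(13,2)·(4)^2 = 78·16 = 1248.
  V_q(n, t) = 1 + 52 + 1248 = 1301.
Step 2: q^n = 5^13 = 1220703125.
Step 3: Hamming bound ⌊q^n / V_q(n,t)⌋ = ⌊1220703125/1301⌋ = 938280.
Step 4: Compare |C| = 750869 to 938280: satisfied.
The claimed |C| lies below the Hamming bound.


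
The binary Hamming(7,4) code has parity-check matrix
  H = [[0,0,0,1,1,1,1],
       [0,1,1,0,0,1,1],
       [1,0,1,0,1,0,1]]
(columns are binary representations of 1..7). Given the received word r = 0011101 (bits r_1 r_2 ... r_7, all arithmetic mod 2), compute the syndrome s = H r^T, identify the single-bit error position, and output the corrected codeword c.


s = (1, 0, 1)^T, error position = 5, corrected codeword c = 0011001

Compute s = H r^T mod 2 one row at a time:
  s_1 = 1 + 1 + 0 + 1 = 3 ≡ 1 (mod 2).
  s_2 = 0 + 1 + 0 + 1 = 2 ≡ 0 (mod 2).
  s_3 = 0 + 1 + 1 + 1 = 3 ≡ 1 (mod 2).
s = (1, 0, 1)^T — this equals column 5 of H (binary 101), so error is at position 5.
Correct: flip bit 5 of r = 0011101 to get c = 0011001.


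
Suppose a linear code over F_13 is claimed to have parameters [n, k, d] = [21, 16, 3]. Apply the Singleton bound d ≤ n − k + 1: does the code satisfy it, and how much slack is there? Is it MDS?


Singleton RHS = n − k + 1 = 6, slack = 3, bound satisfied, not MDS.

Singleton bound: d ≤ n − k + 1.
Here n = 21, k = 16, so n − k + 1 = 6.
Given d = 3, check d ≤ 6: YES.
Slack = (n − k + 1) − d = 3.
The code is NOT MDS (slack = 3 > 0).
Description: the claimed parameters are [21, 16, 3]_13; such a code would be non-MDS.


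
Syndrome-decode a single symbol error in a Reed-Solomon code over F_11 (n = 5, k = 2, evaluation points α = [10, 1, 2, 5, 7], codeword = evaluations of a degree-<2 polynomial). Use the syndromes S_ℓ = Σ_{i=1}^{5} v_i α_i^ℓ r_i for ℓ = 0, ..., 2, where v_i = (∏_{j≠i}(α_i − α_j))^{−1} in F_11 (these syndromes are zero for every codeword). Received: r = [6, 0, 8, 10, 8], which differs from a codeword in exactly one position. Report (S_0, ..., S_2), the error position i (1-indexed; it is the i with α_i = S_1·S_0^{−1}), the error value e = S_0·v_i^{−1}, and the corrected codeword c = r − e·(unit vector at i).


S = (10, 4, 6), error at position 5, error magnitude e = 4, c = [6, 0, 8, 10, 4].

Step 1: column multipliers v_i = (∏_{j≠i}(α_i − α_j))^{−1} mod 11.
  i = 1 (α = 10): (10−1)(10−2)(10−5)(10−7) = 9·8·5·3 = 1080 ≡ 2, so v_1 = 2^{−1} = 6 (mod 11).
  i = 2 (α = 1): (1−10)(1−2)(1−5)(1−7) = (−9)·(−1)·(−4)·(−6) = 216 ≡ 7, so v_2 = 7^{−1} = 8 (mod 11).
  i = 3 (α = 2): (2−10)(2−1)(2−5)(2−7) = (−8)·1·(−3)·(−5) = −120 ≡ 1, so v_3 = 1^{−1} = 1 (mod 11).
  i = 4 (α = 5): (5−10)(5−1)(5−2)(5−7) = (−5)·4·3·(−2) = 120 ≡ 10, so v_4 = 10^{−1} = 10 (mod 11).
  i = 5 (α = 7): (7−10)(7−1)(7−2)(7−5) = (−3)·6·5·2 = −180 ≡ 7, so v_5 = 7^{−1} = 8 (mod 11).
  v = [6, 8, 1, 10, 8].
Step 2: syndromes of r = [6, 0, 8, 10, 8] (all sums mod 11).
  S_0 = Σ v_i r_i = 6·6 + 8·0 + 1·8 + 10·10 + 8·8 = 208 ≡ 10.
  S_1 = Σ v_i α_i r_i = 6·10·6 + 8·1·0 + 1·2·8 + 10·5·10 + 8·7·8 = 1324 ≡ 4.
  α_i^2 mod 11 = [1, 1, 4, 3, 5].
  S_2 = Σ v_i α_i^2 r_i = 6·1·6 + 8·1·0 + 1·4·8 + 10·3·10 + 8·5·8 = 688 ≡ 6.
  S = (10, 4, 6) ≠ 0, so r is not a codeword (an error is present).
Step 3: locate the error. For a single error e at position i, S_ℓ = v_i·e·α_i^ℓ, so α_err = S_1/S_0.
  S_0^{−1} = 10^{−1} = 10 (mod 11), so α_err = 4·10 = 40 ≡ 7 = α_5. Error position i = 5.
  Consistency check: S_2/S_1 = 6·3 = 18 ≡ 7 = α_err ✓ (single-error assumption holds).
Step 4: error magnitude e = S_0/v_5 = S_0·∏_{j≠5}(α_5 − α_j) = 10·7 = 70 ≡ 4 (mod 11).
Step 5: correct position 5: c_5 = r_5 − e = 8 − 4 ≡ 4 (mod 11). Hence c = [6, 0, 8, 10, 4].
  Check: interpolating c through the α_i gives m(x) = 3 + 8·x (degree < 2) with m(α_i) = c_i for every i, so c is indeed a codeword.


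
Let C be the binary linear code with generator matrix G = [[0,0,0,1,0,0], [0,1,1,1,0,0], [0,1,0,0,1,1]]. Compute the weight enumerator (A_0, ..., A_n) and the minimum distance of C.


Weight distribution: A_0 = 1, A_1 = 1, A_2 = 1, A_3 = 3, A_4 = 2. Minimum distance d = 1.

Enumerate all 2^3 = 8 messages m ∈ F_2^3.
For each, compute codeword c = mG in F_2^6, then tally its weight.
  m = 000 → c = 000000, weight = 0.
  m = 100 → c = 000100, weight = 1.
  m = 010 → c = 011100, weight = 3.
  m = 110 → c = 011000, weight = 2.
  m = 001 → c = 010011, weight = 3.
  m = 101 → c = 010111, weight = 4.
  m = 011 → c = 001111, weight = 4.
  m = 111 → c = 001011, weight = 3.
Tally weights:
  weight 0: 1 codewords.
  weight 1: 1 codewords.
  weight 2: 1 codewords.
  weight 3: 3 codewords.
  weight 4: 2 codewords.
Minimum distance d = smallest w > 0 with A_w > 0 = 1.
Sanity: Σ A_w = 8 = 2^3 = 8 ✓.


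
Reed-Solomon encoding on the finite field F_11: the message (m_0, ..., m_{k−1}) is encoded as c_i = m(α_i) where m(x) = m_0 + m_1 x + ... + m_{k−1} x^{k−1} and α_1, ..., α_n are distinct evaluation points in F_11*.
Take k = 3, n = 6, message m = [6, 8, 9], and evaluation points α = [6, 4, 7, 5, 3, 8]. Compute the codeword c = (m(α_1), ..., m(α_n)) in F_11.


c = [4, 6, 8, 7, 1, 8]

Message polynomial: m(x) = 6 + 8·x + 9·x^2 (mod 11).
For each evaluation point α_i, compute m(α_i) mod 11:
  α_1 = 6: Horner steps 9 → 7 → 4, so m(6) = 4.
  α_2 = 4: Horner steps 9 → 0 → 6, so m(4) = 6.
  α_3 = 7: Horner steps 9 → 5 → 8, so m(7) = 8.
  α_4 = 5: Horner steps 9 → 9 → 7, so m(5) = 7.
  α_5 = 3: Horner steps 9 → 2 → 1, so m(3) = 1.
  α_6 = 8: Horner steps 9 → 3 → 8, so m(8) = 8.
Codeword c = [4, 6, 8, 7, 1, 8] ∈ F_11^6.


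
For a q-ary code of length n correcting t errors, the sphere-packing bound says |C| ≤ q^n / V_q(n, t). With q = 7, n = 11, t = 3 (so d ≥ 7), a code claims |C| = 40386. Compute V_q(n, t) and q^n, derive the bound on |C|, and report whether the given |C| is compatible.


V_q(n, t) = 37687, q^n = 1977326743, Hamming bound = 52467, |C| = 40386 ≤ bound (satisfied).

Step 1: Compute V_q(n, t) = Σ_{j=0}^3 C(n, j) (q−1)^j.
  j = 0: C(11,0)·(6)^0 = 1·1 = 1.
  j = 1: C(11,1)·(6)^1 = 11·6 = 66.
  j = 2: C(11,2)·(6)^2 = 55·36 = 1980.
  j = 3: C(11,3)·(6)^3 = 165·216 = 35640.
  V_q(n, t) = 1 + 66 + 1980 + 35640 = 37687.
Step 2: q^n = 7^11 = 1977326743.
Step 3: Hamming bound ⌊q^n / V_q(n,t)⌋ = ⌊1977326743/37687⌋ = 52467.
Step 4: Compare |C| = 40386 to 52467: satisfied.
The claimed |C| lies below the Hamming bound.


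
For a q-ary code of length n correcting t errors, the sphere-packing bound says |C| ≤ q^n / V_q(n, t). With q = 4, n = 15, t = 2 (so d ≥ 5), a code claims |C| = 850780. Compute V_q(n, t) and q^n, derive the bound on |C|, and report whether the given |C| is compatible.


V_q(n, t) = 991, q^n = 1073741824, Hamming bound = 1083493, |C| = 850780 ≤ bound (satisfied).

Step 1: Compute V_q(n, t) = Σ_{j=0}^2 C(n, j) (q−1)^j.
  j = 0: C(15,0)·(3)^0 = 1·1 = 1.
  j = 1: C(15,1)·(3)^1 = 15·3 = 45.
  j = 2: C(15,2)·(3)^2 = 105·9 = 945.
  V_q(n, t) = 1 + 45 + 945 = 991.
Step 2: q^n = 4^15 = 1073741824.
Step 3: Hamming bound ⌊q^n / V_q(n,t)⌋ = ⌊1073741824/991⌋ = 1083493.
Step 4: Compare |C| = 850780 to 1083493: satisfied.
The claimed |C| lies below the Hamming bound.


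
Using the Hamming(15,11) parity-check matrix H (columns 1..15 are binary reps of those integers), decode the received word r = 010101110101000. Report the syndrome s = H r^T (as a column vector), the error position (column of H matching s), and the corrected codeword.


s = (1, 0, 0, 1)^T, error position = 9, corrected codeword c = 010101111101000

Compute s = H r^T mod 2 one row at a time:
  s_1 = 1 + 0 + 1 + 0 + 1 + 0 + 0 + 0 = 3 ≡ 1 (mod 2).
  s_2 = 1 + 0 + 1 + 1 + 1 + 0 + 0 + 0 = 4 ≡ 0 (mod 2).
  s_3 = 1 + 0 + 1 + 1 + 1 + 0 + 0 + 0 = 4 ≡ 0 (mod 2).
  s_4 = 0 + 0 + 0 + 1 + 0 + 0 + 0 + 0 = 1 ≡ 1 (mod 2).
s = (1, 0, 0, 1)^T — this equals column 9 of H (binary 1001), so error is at position 9.
Correct: flip bit 9 of r = 010101110101000 to get c = 010101111101000.


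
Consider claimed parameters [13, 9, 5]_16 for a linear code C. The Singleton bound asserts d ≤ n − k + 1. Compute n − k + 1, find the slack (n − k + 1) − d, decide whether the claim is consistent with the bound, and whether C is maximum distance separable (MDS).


Singleton RHS = n − k + 1 = 5, slack = 0, bound satisfied, MDS.

Singleton bound: d ≤ n − k + 1.
Here n = 13, k = 9, so n − k + 1 = 5.
Given d = 5, check d ≤ 5: YES.
Slack = (n − k + 1) − d = 0.
The code is MDS (slack = 0).
Description: the claimed parameters are [13, 9, 5]_16; such a code would be MDS (meets Singleton bound).


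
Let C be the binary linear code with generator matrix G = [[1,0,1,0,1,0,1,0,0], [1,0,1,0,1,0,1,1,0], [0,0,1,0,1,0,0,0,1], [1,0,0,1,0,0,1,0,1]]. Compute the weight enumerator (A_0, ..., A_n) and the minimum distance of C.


Weight distribution: A_0 = 1, A_1 = 2, A_2 = 1, A_3 = 2, A_4 = 5, A_5 = 4, A_6 = 1. Minimum distance d = 1.

Enumerate all 2^4 = 16 messages m ∈ F_2^4.
For each, compute codeword c = mG in F_2^9, then tally its weight.
  m = 0000 → c = 000000000, weight = 0.
  m = 1000 → c = 101010100, weight = 4.
  m = 0100 → c = 101010110, weight = 5.
  m = 1100 → c = 000000010, weight = 1.
  m = 0010 → c = 001010001, weight = 3.
  m = 1010 → c = 100000101, weight = 3.
  m = 0110 → c = 100000111, weight = 4.
  m = 1110 → c = 001010011, weight = 4.
  m = 0001 → c = 100100101, weight = 4.
  m = 1001 → c = 001110001, weight = 4.
  m = 0101 → c = 001110011, weight = 5.
  m = 1101 → c = 100100111, weight = 5.
  m = 0011 → c = 101110100, weight = 5.
  m = 1011 → c = 000100000, weight = 1.
  m = 0111 → c = 000100010, weight = 2.
  m = 1111 → c = 101110110, weight = 6.
Tally weights:
  weight 0: 1 codewords.
  weight 1: 2 codewords.
  weight 2: 1 codewords.
  weight 3: 2 codewords.
  weight 4: 5 codewords.
  weight 5: 4 codewords.
  weight 6: 1 codewords.
Minimum distance d = smallest w > 0 with A_w > 0 = 1.
Sanity: Σ A_w = 16 = 2^4 = 16 ✓.


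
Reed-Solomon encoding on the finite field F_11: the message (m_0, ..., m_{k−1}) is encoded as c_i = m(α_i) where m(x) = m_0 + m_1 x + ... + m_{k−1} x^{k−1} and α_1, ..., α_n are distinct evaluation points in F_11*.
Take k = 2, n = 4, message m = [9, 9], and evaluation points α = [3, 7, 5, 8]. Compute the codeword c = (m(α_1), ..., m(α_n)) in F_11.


c = [3, 6, 10, 4]

Message polynomial: m(x) = 9 + 9·x (mod 11).
For each evaluation point α_i, compute m(α_i) mod 11:
  α_1 = 3: Horner steps 9 → 3, so m(3) = 3.
  α_2 = 7: Horner steps 9 → 6, so m(7) = 6.
  α_3 = 5: Horner steps 9 → 10, so m(5) = 10.
  α_4 = 8: Horner steps 9 → 4, so m(8) = 4.
Codeword c = [3, 6, 10, 4] ∈ F_11^4.


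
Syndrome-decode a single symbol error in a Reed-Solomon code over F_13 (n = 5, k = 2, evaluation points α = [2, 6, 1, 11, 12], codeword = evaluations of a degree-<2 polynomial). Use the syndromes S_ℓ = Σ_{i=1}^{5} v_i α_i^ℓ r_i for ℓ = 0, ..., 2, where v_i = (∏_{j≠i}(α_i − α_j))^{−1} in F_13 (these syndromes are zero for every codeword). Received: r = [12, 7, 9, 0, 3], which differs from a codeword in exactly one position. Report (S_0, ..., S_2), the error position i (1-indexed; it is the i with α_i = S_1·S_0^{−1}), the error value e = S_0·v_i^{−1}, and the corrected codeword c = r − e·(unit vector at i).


S = (11, 1, 6), error at position 2, error magnitude e = 9, c = [12, 11, 9, 0, 3].

Step 1: column multipliers v_i = (∏_{j≠i}(α_i − α_j))^{−1} mod 13.
  i = 1 (α = 2): (2−6)(2−1)(2−11)(2−12) = (−4)·1·(−9)·(−10) = −360 ≡ 4, so v_1 = 4^{−1} = 10 (mod 13).
  i = 2 (α = 6): (6−2)(6−1)(6−11)(6−12) = 4·5·(−5)·(−6) = 600 ≡ 2, so v_2 = 2^{−1} = 7 (mod 13).
  i = 3 (α = 1): (1−2)(1−6)(1−11)(1−12) = (−1)·(−5)·(−10)·(−11) = 550 ≡ 4, so v_3 = 4^{−1} = 10 (mod 13).
  i = 4 (α = 11): (11−2)(11−6)(11−1)(11−12) = 9·5·10·(−1) = −450 ≡ 5, so v_4 = 5^{−1} = 8 (mod 13).
  i = 5 (α = 12): (12−2)(12−6)(12−1)(12−11) = 10·6·11·1 = 660 ≡ 10, so v_5 = 10^{−1} = 4 (mod 13).
  v = [10, 7, 10, 8, 4].
Step 2: syndromes of r = [12, 7, 9, 0, 3] (all sums mod 13).
  S_0 = Σ v_i r_i = 10·12 + 7·7 + 10·9 + 8·0 + 4·3 = 271 ≡ 11.
  S_1 = Σ v_i α_i r_i = 10·2·12 + 7·6·7 + 10·1·9 + 8·11·0 + 4·12·3 = 768 ≡ 1.
  α_i^2 mod 13 = [4, 10, 1, 4, 1].
  S_2 = Σ v_i α_i^2 r_i = 10·4·12 + 7·10·7 + 10·1·9 + 8·4·0 + 4·1·3 = 1072 ≡ 6.
  S = (11, 1, 6) ≠ 0, so r is not a codeword (an error is present).
Step 3: locate the error. For a single error e at position i, S_ℓ = v_i·e·α_i^ℓ, so α_err = S_1/S_0.
  S_0^{−1} = 11^{−1} = 6 (mod 13), so α_err = 1·6 = 6 ≡ 6 = α_2. Error position i = 2.
  Consistency check: S_2/S_1 = 6·1 = 6 ≡ 6 = α_err ✓ (single-error assumption holds).
Step 4: error magnitude e = S_0/v_2 = S_0·∏_{j≠2}(α_2 − α_j) = 11·2 = 22 ≡ 9 (mod 13).
Step 5: correct position 2: c_2 = r_2 − e = 7 − 9 ≡ 11 (mod 13). Hence c = [12, 11, 9, 0, 3].
  Check: interpolating c through the α_i gives m(x) = 6 + 3·x (degree < 2) with m(α_i) = c_i for every i, so c is indeed a codeword.


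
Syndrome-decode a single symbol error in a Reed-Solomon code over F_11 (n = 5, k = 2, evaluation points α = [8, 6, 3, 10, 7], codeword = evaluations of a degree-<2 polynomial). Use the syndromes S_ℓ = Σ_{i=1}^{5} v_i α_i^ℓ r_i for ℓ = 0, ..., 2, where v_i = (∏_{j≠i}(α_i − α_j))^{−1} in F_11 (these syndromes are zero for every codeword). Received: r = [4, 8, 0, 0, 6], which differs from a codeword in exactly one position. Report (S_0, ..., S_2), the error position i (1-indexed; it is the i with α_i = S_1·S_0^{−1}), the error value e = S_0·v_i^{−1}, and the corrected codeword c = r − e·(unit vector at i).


S = (4, 1, 3), error at position 3, error magnitude e = 8, c = [4, 8, 3, 0, 6].

Step 1: column multipliers v_i = (∏_{j≠i}(α_i − α_j))^{−1} mod 11.
  i = 1 (α = 8): (8−6)(8−3)(8−10)(8−7) = 2·5·(−2)·1 = −20 ≡ 2, so v_1 = 2^{−1} = 6 (mod 11).
  i = 2 (α = 6): (6−8)(6−3)(6−10)(6−7) = (−2)·3·(−4)·(−1) = −24 ≡ 9, so v_2 = 9^{−1} = 5 (mod 11).
  i = 3 (α = 3): (3−8)(3−6)(3−10)(3−7) = (−5)·(−3)·(−7)·(−4) = 420 ≡ 2, so v_3 = 2^{−1} = 6 (mod 11).
  i = 4 (α = 10): (10−8)(10−6)(10−3)(10−7) = 2·4·7·3 = 168 ≡ 3, so v_4 = 3^{−1} = 4 (mod 11).
  i = 5 (α = 7): (7−8)(7−6)(7−3)(7−10) = (−1)·1·4·(−3) = 12 ≡ 1, so v_5 = 1^{−1} = 1 (mod 11).
  v = [6, 5, 6, 4, 1].
Step 2: syndromes of r = [4, 8, 0, 0, 6] (all sums mod 11).
  S_0 = Σ v_i r_i = 6·4 + 5·8 + 6·0 + 4·0 + 1·6 = 70 ≡ 4.
  S_1 = Σ v_i α_i r_i = 6·8·4 + 5·6·8 + 6·3·0 + 4·10·0 + 1·7·6 = 474 ≡ 1.
  α_i^2 mod 11 = [9, 3, 9, 1, 5].
  S_2 = Σ v_i α_i^2 r_i = 6·9·4 + 5·3·8 + 6·9·0 + 4·1·0 + 1·5·6 = 366 ≡ 3.
  S = (4, 1, 3) ≠ 0, so r is not a codeword (an error is present).
Step 3: locate the error. For a single error e at position i, S_ℓ = v_i·e·α_i^ℓ, so α_err = S_1/S_0.
  S_0^{−1} = 4^{−1} = 3 (mod 11), so α_err = 1·3 = 3 ≡ 3 = α_3. Error position i = 3.
  Consistency check: S_2/S_1 = 3·1 = 3 ≡ 3 = α_err ✓ (single-error assumption holds).
Step 4: error magnitude e = S_0/v_3 = S_0·∏_{j≠3}(α_3 − α_j) = 4·2 = 8 ≡ 8 (mod 11).
Step 5: correct position 3: c_3 = r_3 − e = 0 − 8 ≡ 3 (mod 11). Hence c = [4, 8, 3, 0, 6].
  Check: interpolating c through the α_i gives m(x) = 9 + 9·x (degree < 2) with m(α_i) = c_i for every i, so c is indeed a codeword.


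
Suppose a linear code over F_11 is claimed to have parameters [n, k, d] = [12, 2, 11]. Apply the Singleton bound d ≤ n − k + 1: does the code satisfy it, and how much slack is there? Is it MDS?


Singleton RHS = n − k + 1 = 11, slack = 0, bound satisfied, MDS.

Singleton bound: d ≤ n − k + 1.
Here n = 12, k = 2, so n − k + 1 = 11.
Given d = 11, check d ≤ 11: YES.
Slack = (n − k + 1) − d = 0.
The code is MDS (slack = 0).
Description: the claimed parameters are [12, 2, 11]_11; such a code would be MDS (meets Singleton bound).


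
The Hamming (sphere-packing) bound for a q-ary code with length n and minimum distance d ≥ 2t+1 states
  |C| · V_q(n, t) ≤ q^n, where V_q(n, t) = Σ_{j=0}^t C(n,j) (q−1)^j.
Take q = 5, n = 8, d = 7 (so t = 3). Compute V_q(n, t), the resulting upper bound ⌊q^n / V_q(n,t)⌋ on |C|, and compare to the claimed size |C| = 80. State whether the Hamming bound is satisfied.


V_q(n, t) = 4065, q^n = 390625, Hamming bound = 96, |C| = 80 ≤ bound (satisfied).

Step 1: Compute V_q(n, t) = Σ_{j=0}^3 C(n, j) (q−1)^j.
  j = 0: C(8,0)·(4)^0 = 1·1 = 1.
  j = 1: C(8,1)·(4)^1 = 8·4 = 32.
  j = 2: C(8,2)·(4)^2 = 28·16 = 448.
  j = 3: C(8,3)·(4)^3 = 56·64 = 3584.
  V_q(n, t) = 1 + 32 + 448 + 3584 = 4065.
Step 2: q^n = 5^8 = 390625.
Step 3: Hamming bound ⌊q^n / V_q(n,t)⌋ = ⌊390625/4065⌋ = 96.
Step 4: Compare |C| = 80 to 96: satisfied.
The claimed |C| lies below the Hamming bound.


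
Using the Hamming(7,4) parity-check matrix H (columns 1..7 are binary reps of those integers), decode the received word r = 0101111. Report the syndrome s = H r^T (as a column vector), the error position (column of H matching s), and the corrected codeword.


s = (0, 1, 0)^T, error position = 2, corrected codeword c = 0001111

Compute s = H r^T mod 2 one row at a time:
  s_1 = 1 + 1 + 1 + 1 = 4 ≡ 0 (mod 2).
  s_2 = 1 + 0 + 1 + 1 = 3 ≡ 1 (mod 2).
  s_3 = 0 + 0 + 1 + 1 = 2 ≡ 0 (mod 2).
s = (0, 1, 0)^T — this equals column 2 of H (binary 010), so error is at position 2.
Correct: flip bit 2 of r = 0101111 to get c = 0001111.


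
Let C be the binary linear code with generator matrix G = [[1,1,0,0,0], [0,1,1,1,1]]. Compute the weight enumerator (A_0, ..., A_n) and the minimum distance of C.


Weight distribution: A_0 = 1, A_2 = 1, A_4 = 2. Minimum distance d = 2.

Enumerate all 2^2 = 4 messages m ∈ F_2^2.
For each, compute codeword c = mG in F_2^5, then tally its weight.
  m = 00 → c = 00000, weight = 0.
  m = 10 → c = 11000, weight = 2.
  m = 01 → c = 01111, weight = 4.
  m = 11 → c = 10111, weight = 4.
Tally weights:
  weight 0: 1 codewords.
  weight 2: 1 codewords.
  weight 4: 2 codewords.
Minimum distance d = smallest w > 0 with A_w > 0 = 2.
Sanity: Σ A_w = 4 = 2^2 = 4 ✓.
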